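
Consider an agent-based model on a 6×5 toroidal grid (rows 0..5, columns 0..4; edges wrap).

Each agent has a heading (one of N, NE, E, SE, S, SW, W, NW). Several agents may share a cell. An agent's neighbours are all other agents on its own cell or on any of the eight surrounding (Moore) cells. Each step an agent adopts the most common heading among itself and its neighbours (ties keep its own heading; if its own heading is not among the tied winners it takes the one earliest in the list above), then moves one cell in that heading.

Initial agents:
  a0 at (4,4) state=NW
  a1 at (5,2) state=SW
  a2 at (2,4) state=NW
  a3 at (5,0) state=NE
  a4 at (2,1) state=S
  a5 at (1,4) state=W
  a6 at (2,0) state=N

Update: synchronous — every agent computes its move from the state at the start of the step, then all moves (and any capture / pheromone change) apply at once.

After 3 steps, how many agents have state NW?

t=1: a0@(3,3):NW a1@(0,1):SW a2@(1,3):NW a3@(4,1):NE a4@(3,1):S a5@(1,3):W a6@(1,0):N
t=2: a0@(2,2):NW a1@(1,0):SW a2@(0,2):NW a3@(3,2):NE a4@(4,1):S a5@(1,2):W a6@(0,0):N
t=3: a0@(1,1):NW a1@(2,4):SW a2@(5,1):NW a3@(2,3):NE a4@(5,1):S a5@(0,1):NW a6@(5,0):N

3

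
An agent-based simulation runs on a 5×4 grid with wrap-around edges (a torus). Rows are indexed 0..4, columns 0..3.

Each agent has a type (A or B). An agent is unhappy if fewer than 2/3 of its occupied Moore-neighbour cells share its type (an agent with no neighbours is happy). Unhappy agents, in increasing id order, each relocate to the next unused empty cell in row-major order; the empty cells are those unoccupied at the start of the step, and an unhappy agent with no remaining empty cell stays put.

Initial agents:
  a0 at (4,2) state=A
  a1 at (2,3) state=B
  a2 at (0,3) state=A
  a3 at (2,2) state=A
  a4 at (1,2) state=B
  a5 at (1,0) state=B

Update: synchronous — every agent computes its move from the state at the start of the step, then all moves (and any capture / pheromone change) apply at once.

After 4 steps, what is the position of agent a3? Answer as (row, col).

(0, 2)

t=1: a0@(4,2):A a1@(2,3):B a2@(0,0):A a3@(0,1):A a4@(0,2):B a5@(1,1):B
t=2: a0@(0,3):A a1@(2,3):B a2@(1,0):A a3@(1,2):A a4@(1,3):B a5@(2,0):B
t=3: a0@(0,3):A a1@(0,0):B a2@(0,1):A a3@(0,2):A a4@(1,1):B a5@(2,0):B
t=4: a0@(1,0):A a1@(1,2):B a2@(1,3):A a3@(0,2):A a4@(2,1):B a5@(2,0):B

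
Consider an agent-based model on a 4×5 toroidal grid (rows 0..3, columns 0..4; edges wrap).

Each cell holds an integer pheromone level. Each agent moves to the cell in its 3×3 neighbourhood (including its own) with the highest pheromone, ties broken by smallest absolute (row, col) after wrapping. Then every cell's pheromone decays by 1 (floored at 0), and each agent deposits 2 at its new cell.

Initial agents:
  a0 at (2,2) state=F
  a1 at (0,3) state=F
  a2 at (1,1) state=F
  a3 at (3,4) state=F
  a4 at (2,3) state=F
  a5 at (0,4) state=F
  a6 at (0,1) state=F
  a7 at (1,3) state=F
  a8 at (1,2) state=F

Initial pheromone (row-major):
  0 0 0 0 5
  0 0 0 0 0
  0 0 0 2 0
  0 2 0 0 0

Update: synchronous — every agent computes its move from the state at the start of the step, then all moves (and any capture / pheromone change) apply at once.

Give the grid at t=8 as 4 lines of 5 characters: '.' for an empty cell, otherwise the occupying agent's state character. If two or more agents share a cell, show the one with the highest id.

t=1: a0@(2,3) a1@(0,4) a2@(0,0) a3@(0,4) a4@(2,3) a5@(0,4) a6@(3,1) a7@(0,4) a8@(2,3) | pheromone: 2 0 0 0 12 / 0 0 0 0 0 / 0 0 0 7 0 / 0 3 0 0 0
t=2: a0@(2,3) a1@(0,4) a2@(0,4) a3@(0,4) a4@(2,3) a5@(0,4) a6@(3,1) a7@(0,4) a8@(2,3) | pheromone: 1 0 0 0 21 / 0 0 0 0 0 / 0 0 0 12 0 / 0 4 0 0 0
t=3: a0@(2,3) a1@(0,4) a2@(0,4) a3@(0,4) a4@(2,3) a5@(0,4) a6@(3,1) a7@(0,4) a8@(2,3) | pheromone: 0 0 0 0 30 / 0 0 0 0 0 / 0 0 0 17 0 / 0 5 0 0 0
t=4: a0@(2,3) a1@(0,4) a2@(0,4) a3@(0,4) a4@(2,3) a5@(0,4) a6@(3,1) a7@(0,4) a8@(2,3) | pheromone: 0 0 0 0 39 / 0 0 0 0 0 / 0 0 0 22 0 / 0 6 0 0 0
t=5: a0@(2,3) a1@(0,4) a2@(0,4) a3@(0,4) a4@(2,3) a5@(0,4) a6@(3,1) a7@(0,4) a8@(2,3) | pheromone: 0 0 0 0 48 / 0 0 0 0 0 / 0 0 0 27 0 / 0 7 0 0 0
t=6: a0@(2,3) a1@(0,4) a2@(0,4) a3@(0,4) a4@(2,3) a5@(0,4) a6@(3,1) a7@(0,4) a8@(2,3) | pheromone: 0 0 0 0 57 / 0 0 0 0 0 / 0 0 0 32 0 / 0 8 0 0 0
t=7: a0@(2,3) a1@(0,4) a2@(0,4) a3@(0,4) a4@(2,3) a5@(0,4) a6@(3,1) a7@(0,4) a8@(2,3) | pheromone: 0 0 0 0 66 / 0 0 0 0 0 / 0 0 0 37 0 / 0 9 0 0 0
t=8: a0@(2,3) a1@(0,4) a2@(0,4) a3@(0,4) a4@(2,3) a5@(0,4) a6@(3,1) a7@(0,4) a8@(2,3) | pheromone: 0 0 0 0 75 / 0 0 0 0 0 / 0 0 0 42 0 / 0 10 0 0 0

....F
.....
...F.
.F...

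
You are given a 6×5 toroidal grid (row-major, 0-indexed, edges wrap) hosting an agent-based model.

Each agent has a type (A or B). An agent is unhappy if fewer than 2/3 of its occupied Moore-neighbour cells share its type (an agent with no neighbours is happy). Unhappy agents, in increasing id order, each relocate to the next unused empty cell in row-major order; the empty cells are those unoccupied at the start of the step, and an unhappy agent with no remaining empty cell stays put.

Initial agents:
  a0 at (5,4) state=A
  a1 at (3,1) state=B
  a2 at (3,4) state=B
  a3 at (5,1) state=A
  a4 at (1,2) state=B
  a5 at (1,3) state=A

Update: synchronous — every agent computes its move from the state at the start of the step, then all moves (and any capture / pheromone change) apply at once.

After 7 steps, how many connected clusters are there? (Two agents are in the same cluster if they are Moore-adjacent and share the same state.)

t=1: a0@(5,4):A a1@(3,1):B a2@(3,4):B a3@(5,1):A a4@(0,0):B a5@(0,1):A
t=2: a0@(0,2):A a1@(3,1):B a2@(3,4):B a3@(0,3):A a4@(0,4):B a5@(1,0):A
t=3: a0@(0,2):A a1@(3,1):B a2@(3,4):B a3@(0,0):A a4@(0,1):B a5@(1,1):A
t=4: a0@(0,3):A a1@(3,1):B a2@(3,4):B a3@(0,4):A a4@(1,0):B a5@(1,1):A
t=5: a0@(0,3):A a1@(3,1):B a2@(3,4):B a3@(0,0):A a4@(0,1):B a5@(0,2):A
t=6: a0@(0,3):A a1@(3,1):B a2@(3,4):B a3@(0,4):A a4@(1,0):B a5@(1,1):A
t=7: a0@(0,3):A a1@(3,1):B a2@(3,4):B a3@(0,0):A a4@(0,1):B a5@(0,2):A

5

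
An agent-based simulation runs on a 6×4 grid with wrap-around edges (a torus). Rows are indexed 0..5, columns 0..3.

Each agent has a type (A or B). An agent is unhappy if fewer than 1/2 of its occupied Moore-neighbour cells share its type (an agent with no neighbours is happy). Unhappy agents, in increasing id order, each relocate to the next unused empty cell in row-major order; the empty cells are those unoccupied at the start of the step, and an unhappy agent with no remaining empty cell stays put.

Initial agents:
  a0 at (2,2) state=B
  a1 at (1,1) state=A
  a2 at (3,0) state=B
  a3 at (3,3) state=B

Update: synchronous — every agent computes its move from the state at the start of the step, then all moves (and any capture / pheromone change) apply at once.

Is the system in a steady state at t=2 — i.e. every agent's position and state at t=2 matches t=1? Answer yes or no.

t=1: a0@(2,2):B a1@(0,0):A a2@(3,0):B a3@(3,3):B
t=2: (unchanged — steady state)

yes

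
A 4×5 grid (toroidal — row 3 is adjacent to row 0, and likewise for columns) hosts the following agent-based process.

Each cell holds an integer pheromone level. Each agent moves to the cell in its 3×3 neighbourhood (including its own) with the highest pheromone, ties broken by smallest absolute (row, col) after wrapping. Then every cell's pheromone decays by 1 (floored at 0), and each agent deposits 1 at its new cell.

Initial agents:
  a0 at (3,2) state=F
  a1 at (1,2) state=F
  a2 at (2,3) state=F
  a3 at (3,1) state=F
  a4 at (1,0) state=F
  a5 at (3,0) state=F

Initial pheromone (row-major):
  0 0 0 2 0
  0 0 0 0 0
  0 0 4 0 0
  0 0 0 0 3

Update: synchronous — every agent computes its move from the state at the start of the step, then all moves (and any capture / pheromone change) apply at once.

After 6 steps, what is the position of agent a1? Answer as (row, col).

(2, 2)

t=1: a0@(2,2) a1@(2,2) a2@(2,2) a3@(2,2) a4@(0,0) a5@(3,4) | pheromone: 1 0 0 1 0 / 0 0 0 0 0 / 0 0 7 0 0 / 0 0 0 0 3
t=2: a0@(2,2) a1@(2,2) a2@(2,2) a3@(2,2) a4@(3,4) a5@(3,4) | pheromone: 0 0 0 0 0 / 0 0 0 0 0 / 0 0 10 0 0 / 0 0 0 0 4
t=3: a0@(2,2) a1@(2,2) a2@(2,2) a3@(2,2) a4@(3,4) a5@(3,4) | pheromone: 0 0 0 0 0 / 0 0 0 0 0 / 0 0 13 0 0 / 0 0 0 0 5
t=4: a0@(2,2) a1@(2,2) a2@(2,2) a3@(2,2) a4@(3,4) a5@(3,4) | pheromone: 0 0 0 0 0 / 0 0 0 0 0 / 0 0 16 0 0 / 0 0 0 0 6
t=5: a0@(2,2) a1@(2,2) a2@(2,2) a3@(2,2) a4@(3,4) a5@(3,4) | pheromone: 0 0 0 0 0 / 0 0 0 0 0 / 0 0 19 0 0 / 0 0 0 0 7
t=6: a0@(2,2) a1@(2,2) a2@(2,2) a3@(2,2) a4@(3,4) a5@(3,4) | pheromone: 0 0 0 0 0 / 0 0 0 0 0 / 0 0 22 0 0 / 0 0 0 0 8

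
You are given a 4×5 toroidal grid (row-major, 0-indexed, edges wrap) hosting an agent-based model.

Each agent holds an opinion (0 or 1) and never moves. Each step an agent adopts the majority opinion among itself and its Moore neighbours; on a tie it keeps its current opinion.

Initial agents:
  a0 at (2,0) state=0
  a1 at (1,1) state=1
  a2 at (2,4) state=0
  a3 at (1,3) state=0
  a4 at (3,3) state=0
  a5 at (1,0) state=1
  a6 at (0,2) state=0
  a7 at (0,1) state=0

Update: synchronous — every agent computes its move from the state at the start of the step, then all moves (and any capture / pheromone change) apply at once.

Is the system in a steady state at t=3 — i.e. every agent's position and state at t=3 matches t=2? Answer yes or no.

yes

t=1: a0@(2,0):0 a1@(1,1):0 a2@(2,4):0 a3@(1,3):0 a4@(3,3):0 a5@(1,0):0 a6@(0,2):0 a7@(0,1):0
t=2: (unchanged — steady state)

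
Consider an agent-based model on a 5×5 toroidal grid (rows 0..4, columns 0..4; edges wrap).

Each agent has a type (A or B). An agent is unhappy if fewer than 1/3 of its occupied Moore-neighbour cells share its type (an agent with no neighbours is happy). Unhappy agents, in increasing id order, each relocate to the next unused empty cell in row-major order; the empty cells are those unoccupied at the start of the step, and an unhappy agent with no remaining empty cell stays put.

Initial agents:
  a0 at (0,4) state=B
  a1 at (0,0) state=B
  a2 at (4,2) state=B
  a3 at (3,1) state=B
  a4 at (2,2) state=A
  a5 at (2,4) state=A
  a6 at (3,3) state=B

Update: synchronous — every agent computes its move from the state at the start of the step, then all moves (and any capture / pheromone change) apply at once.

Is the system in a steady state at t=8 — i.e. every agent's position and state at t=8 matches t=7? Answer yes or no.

t=1: a0@(0,4):B a1@(0,0):B a2@(4,2):B a3@(3,1):B a4@(0,1):A a5@(0,2):A a6@(3,3):B
t=2: (unchanged — steady state)

yes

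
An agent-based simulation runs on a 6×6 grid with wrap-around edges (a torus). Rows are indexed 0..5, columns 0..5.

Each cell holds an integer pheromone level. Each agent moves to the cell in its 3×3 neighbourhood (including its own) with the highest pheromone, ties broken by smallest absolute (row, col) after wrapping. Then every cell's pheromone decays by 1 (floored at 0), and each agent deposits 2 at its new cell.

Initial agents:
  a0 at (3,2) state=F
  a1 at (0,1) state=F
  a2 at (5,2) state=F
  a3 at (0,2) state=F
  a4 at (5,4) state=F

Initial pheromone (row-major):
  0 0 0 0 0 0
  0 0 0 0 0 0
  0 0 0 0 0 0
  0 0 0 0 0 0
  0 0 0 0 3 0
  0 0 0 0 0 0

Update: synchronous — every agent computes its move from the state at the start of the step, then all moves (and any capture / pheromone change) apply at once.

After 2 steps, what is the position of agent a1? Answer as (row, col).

t=1: a0@(2,1) a1@(0,0) a2@(0,1) a3@(0,1) a4@(4,4) | pheromone: 2 4 0 0 0 0 / 0 0 0 0 0 0 / 0 2 0 0 0 0 / 0 0 0 0 0 0 / 0 0 0 0 4 0 / 0 0 0 0 0 0
t=2: a0@(2,1) a1@(0,1) a2@(0,1) a3@(0,1) a4@(4,4) | pheromone: 1 9 0 0 0 0 / 0 0 0 0 0 0 / 0 3 0 0 0 0 / 0 0 0 0 0 0 / 0 0 0 0 5 0 / 0 0 0 0 0 0

(0, 1)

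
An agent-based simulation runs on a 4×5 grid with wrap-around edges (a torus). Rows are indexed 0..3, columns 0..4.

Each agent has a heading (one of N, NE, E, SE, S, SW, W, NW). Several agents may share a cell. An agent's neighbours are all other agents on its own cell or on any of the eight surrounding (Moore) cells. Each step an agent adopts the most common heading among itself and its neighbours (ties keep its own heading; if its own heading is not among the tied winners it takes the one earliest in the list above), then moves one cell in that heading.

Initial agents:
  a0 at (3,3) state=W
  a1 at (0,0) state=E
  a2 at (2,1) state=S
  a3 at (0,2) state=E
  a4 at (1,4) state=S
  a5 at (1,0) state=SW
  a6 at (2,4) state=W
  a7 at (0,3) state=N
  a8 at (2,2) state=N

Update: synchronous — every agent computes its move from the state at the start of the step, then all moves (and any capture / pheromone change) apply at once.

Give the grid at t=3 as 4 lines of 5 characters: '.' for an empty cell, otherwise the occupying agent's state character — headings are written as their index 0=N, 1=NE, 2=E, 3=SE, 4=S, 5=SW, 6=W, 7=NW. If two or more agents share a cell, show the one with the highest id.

t=1: a0@(3,2):W a1@(0,1):E a2@(3,1):S a3@(0,3):E a4@(2,4):S a5@(2,0):S a6@(2,3):W a7@(3,3):N a8@(1,2):N
t=2: a0@(3,1):W a1@(0,2):E a2@(0,1):S a3@(3,3):N a4@(3,4):S a5@(3,0):S a6@(2,2):W a7@(3,2):W a8@(1,3):E
t=3: a0@(3,0):W a1@(0,3):E a2@(1,1):S a3@(3,2):W a4@(0,4):S a5@(0,0):S a6@(2,1):W a7@(3,1):W a8@(1,4):E

4..24
.4..2
.6...
666..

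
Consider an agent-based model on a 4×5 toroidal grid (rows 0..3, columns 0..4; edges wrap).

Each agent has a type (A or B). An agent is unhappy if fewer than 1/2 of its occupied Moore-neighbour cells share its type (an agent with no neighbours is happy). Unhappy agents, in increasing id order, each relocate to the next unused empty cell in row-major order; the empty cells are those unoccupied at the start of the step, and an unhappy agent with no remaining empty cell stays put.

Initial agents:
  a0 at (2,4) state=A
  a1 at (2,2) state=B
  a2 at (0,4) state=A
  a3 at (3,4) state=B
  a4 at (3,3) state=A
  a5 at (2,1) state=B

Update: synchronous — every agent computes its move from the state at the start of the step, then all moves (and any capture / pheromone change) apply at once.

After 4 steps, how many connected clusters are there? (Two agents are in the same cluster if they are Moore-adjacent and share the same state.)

t=1: a0@(2,4):A a1@(2,2):B a2@(0,4):A a3@(0,0):B a4@(3,3):A a5@(2,1):B
t=2: a0@(2,4):A a1@(2,2):B a2@(0,4):A a3@(0,1):B a4@(3,3):A a5@(2,1):B
t=3: (unchanged — steady state)

3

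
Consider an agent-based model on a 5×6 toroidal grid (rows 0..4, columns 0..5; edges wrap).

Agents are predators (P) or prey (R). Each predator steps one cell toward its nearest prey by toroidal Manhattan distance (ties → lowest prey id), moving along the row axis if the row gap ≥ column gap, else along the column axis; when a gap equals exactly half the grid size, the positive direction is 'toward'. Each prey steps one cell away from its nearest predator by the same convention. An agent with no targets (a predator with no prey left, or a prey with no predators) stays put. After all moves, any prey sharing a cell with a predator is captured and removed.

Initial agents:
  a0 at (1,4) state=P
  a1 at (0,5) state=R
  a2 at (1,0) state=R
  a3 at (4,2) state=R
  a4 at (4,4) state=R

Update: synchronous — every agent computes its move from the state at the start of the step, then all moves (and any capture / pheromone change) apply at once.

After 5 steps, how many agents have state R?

t=1: a0@(0,4):P a1@(4,5):R a2@(1,1):R a3@(3,2):R a4@(3,4):R
t=2: a0@(4,4):P a1@(3,5):R a2@(1,0):R a3@(2,2):R a4@(2,4):R
t=3: a0@(3,4):P a1@(2,5):R a2@(2,0):R a3@(1,2):R a4@(1,4):R
t=4: a0@(2,4):P a1@(1,5):R a2@(2,1):R a3@(0,2):R a4@(0,4):R
t=5: a0@(1,4):P a1@(0,5):R a2@(2,0):R a3@(4,2):R a4@(4,4):R

4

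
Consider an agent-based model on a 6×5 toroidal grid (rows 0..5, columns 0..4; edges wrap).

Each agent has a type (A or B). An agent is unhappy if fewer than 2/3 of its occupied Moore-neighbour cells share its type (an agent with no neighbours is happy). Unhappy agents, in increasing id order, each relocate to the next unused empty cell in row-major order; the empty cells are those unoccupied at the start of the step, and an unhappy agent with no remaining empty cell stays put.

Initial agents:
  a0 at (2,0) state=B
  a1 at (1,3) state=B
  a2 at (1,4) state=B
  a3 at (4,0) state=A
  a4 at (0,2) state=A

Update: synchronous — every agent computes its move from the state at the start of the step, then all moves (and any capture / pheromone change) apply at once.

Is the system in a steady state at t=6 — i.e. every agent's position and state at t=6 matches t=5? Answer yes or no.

no

t=1: a0@(2,0):B a1@(0,0):B a2@(1,4):B a3@(4,0):A a4@(0,1):A
t=2: a0@(2,0):B a1@(0,2):B a2@(1,4):B a3@(4,0):A a4@(0,3):A
t=3: a0@(2,0):B a1@(0,0):B a2@(0,1):B a3@(4,0):A a4@(0,4):A
t=4: a0@(2,0):B a1@(0,2):B a2@(0,1):B a3@(4,0):A a4@(0,3):A
t=5: a0@(2,0):B a1@(0,0):B a2@(0,1):B a3@(4,0):A a4@(0,4):A
t=6: a0@(2,0):B a1@(0,2):B a2@(0,1):B a3@(4,0):A a4@(0,3):A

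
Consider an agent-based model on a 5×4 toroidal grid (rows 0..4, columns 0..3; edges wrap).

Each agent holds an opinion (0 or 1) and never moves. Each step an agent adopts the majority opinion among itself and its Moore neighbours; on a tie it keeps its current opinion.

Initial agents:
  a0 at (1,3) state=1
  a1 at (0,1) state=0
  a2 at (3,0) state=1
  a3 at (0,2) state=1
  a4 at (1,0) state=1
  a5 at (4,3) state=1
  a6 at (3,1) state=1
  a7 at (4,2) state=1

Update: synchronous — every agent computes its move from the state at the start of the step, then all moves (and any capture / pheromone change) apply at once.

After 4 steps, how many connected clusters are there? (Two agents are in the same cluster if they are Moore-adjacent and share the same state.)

1

t=1: a0@(1,3):1 a1@(0,1):1 a2@(3,0):1 a3@(0,2):1 a4@(1,0):1 a5@(4,3):1 a6@(3,1):1 a7@(4,2):1
t=2: (unchanged — steady state)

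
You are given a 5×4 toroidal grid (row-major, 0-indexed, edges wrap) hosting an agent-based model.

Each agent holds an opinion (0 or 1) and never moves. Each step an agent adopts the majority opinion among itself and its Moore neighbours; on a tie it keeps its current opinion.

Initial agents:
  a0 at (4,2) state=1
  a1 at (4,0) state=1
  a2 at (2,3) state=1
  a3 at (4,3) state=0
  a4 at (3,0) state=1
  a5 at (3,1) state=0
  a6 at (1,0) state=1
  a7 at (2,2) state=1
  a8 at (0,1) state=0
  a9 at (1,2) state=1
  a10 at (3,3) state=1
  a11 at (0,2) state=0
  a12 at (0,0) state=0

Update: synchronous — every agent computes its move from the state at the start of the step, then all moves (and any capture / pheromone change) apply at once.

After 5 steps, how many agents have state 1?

13

t=1: a0@(4,2):0 a1@(4,0):0 a2@(2,3):1 a3@(4,3):1 a4@(3,0):1 a5@(3,1):1 a6@(1,0):1 a7@(2,2):1 a8@(0,1):1 a9@(1,2):1 a10@(3,3):1 a11@(0,2):0 a12@(0,0):0
t=2: a0@(4,2):1 a1@(4,0):1 a2@(2,3):1 a3@(4,3):0 a4@(3,0):1 a5@(3,1):1 a6@(1,0):1 a7@(2,2):1 a8@(0,1):0 a9@(1,2):1 a10@(3,3):1 a11@(0,2):1 a12@(0,0):1
t=3: a0@(4,2):1 a1@(4,0):1 a2@(2,3):1 a3@(4,3):1 a4@(3,0):1 a5@(3,1):1 a6@(1,0):1 a7@(2,2):1 a8@(0,1):1 a9@(1,2):1 a10@(3,3):1 a11@(0,2):1 a12@(0,0):1
t=4: (unchanged — steady state)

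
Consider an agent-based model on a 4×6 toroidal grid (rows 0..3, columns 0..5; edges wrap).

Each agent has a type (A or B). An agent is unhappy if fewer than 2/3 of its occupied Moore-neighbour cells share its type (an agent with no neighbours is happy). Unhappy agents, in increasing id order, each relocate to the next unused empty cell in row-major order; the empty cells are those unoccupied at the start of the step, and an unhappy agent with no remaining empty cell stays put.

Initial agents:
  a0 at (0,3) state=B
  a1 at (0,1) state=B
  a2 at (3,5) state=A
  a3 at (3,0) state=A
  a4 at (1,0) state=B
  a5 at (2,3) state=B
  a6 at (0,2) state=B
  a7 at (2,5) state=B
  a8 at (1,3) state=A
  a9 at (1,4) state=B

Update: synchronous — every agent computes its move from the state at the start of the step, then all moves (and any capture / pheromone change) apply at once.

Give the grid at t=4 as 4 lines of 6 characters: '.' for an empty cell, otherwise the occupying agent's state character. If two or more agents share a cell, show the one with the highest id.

t=1: a0@(0,3):B a1@(0,1):B a2@(0,0):A a3@(0,4):A a4@(1,0):B a5@(0,5):B a6@(0,2):B a7@(1,1):B a8@(1,2):A a9@(1,4):B
t=2: a0@(1,3):B a1@(1,5):B a2@(2,0):A a3@(2,1):A a4@(1,0):B a5@(2,2):B a6@(0,2):B a7@(2,3):B a8@(2,4):A a9@(1,4):B
t=3: a0@(1,3):B a1@(0,0):B a2@(0,1):A a3@(0,3):A a4@(0,4):B a5@(2,2):B a6@(0,2):B a7@(2,3):B a8@(0,5):A a9@(1,4):B
t=4: a0@(1,3):B a1@(1,0):B a2@(1,1):A a3@(1,2):A a4@(1,5):B a5@(2,2):B a6@(2,0):B a7@(2,3):B a8@(2,1):A a9@(2,4):B

......
BAAB.B
BABBB.
......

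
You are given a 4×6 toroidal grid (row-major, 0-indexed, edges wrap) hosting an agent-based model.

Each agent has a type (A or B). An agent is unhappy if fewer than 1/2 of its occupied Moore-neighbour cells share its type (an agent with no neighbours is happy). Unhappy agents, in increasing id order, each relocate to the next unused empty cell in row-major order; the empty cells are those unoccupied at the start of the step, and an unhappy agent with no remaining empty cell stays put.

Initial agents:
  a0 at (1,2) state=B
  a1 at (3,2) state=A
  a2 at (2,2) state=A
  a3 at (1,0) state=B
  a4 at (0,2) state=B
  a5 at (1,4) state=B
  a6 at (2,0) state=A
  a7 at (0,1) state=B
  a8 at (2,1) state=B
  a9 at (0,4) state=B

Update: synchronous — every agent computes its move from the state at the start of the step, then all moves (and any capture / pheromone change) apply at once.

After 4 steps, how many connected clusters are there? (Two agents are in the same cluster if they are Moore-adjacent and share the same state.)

t=1: a0@(1,2):B a1@(0,0):A a2@(0,3):A a3@(1,0):B a4@(0,2):B a5@(1,4):B a6@(0,5):A a7@(0,1):B a8@(1,1):B a9@(0,4):B
t=2: a0@(1,2):B a1@(1,3):A a2@(1,5):A a3@(1,0):B a4@(0,2):B a5@(2,0):B a6@(2,1):A a7@(0,1):B a8@(1,1):B a9@(2,2):B
t=3: a0@(1,2):B a1@(0,0):A a2@(0,3):A a3@(1,0):B a4@(0,2):B a5@(2,0):B a6@(0,4):A a7@(0,1):B a8@(1,1):B a9@(2,2):B
t=4: a0@(1,2):B a1@(0,5):A a2@(1,3):A a3@(1,0):B a4@(0,2):B a5@(2,0):B a6@(0,4):A a7@(0,1):B a8@(1,1):B a9@(2,2):B

2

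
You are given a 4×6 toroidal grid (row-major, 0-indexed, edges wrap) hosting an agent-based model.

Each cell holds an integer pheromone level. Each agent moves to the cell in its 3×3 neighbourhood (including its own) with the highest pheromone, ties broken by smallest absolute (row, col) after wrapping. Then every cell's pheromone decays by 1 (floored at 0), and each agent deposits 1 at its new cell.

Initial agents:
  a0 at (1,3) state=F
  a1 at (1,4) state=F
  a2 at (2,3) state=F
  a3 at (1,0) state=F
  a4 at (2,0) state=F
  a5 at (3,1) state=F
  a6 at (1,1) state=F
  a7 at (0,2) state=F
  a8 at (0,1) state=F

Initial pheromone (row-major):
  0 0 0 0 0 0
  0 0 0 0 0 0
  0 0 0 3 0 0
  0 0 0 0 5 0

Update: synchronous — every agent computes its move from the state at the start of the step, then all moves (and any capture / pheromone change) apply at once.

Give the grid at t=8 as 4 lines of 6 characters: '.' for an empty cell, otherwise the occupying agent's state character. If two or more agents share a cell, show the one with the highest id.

F.....
......
......
....F.

t=1: a0@(2,3) a1@(2,3) a2@(3,4) a3@(0,0) a4@(1,0) a5@(0,0) a6@(0,0) a7@(0,1) a8@(0,0) | pheromone: 4 1 0 0 0 0 / 1 0 0 0 0 0 / 0 0 0 4 0 0 / 0 0 0 0 5 0
t=2: a0@(3,4) a1@(3,4) a2@(3,4) a3@(0,0) a4@(0,0) a5@(0,0) a6@(0,0) a7@(0,0) a8@(0,0) | pheromone: 9 0 0 0 0 0 / 0 0 0 0 0 0 / 0 0 0 3 0 0 / 0 0 0 0 7 0
t=3: a0@(3,4) a1@(3,4) a2@(3,4) a3@(0,0) a4@(0,0) a5@(0,0) a6@(0,0) a7@(0,0) a8@(0,0) | pheromone: 14 0 0 0 0 0 / 0 0 0 0 0 0 / 0 0 0 2 0 0 / 0 0 0 0 9 0
t=4: a0@(3,4) a1@(3,4) a2@(3,4) a3@(0,0) a4@(0,0) a5@(0,0) a6@(0,0) a7@(0,0) a8@(0,0) | pheromone: 19 0 0 0 0 0 / 0 0 0 0 0 0 / 0 0 0 1 0 0 / 0 0 0 0 11 0
t=5: a0@(3,4) a1@(3,4) a2@(3,4) a3@(0,0) a4@(0,0) a5@(0,0) a6@(0,0) a7@(0,0) a8@(0,0) | pheromone: 24 0 0 0 0 0 / 0 0 0 0 0 0 / 0 0 0 0 0 0 / 0 0 0 0 13 0
t=6: a0@(3,4) a1@(3,4) a2@(3,4) a3@(0,0) a4@(0,0) a5@(0,0) a6@(0,0) a7@(0,0) a8@(0,0) | pheromone: 29 0 0 0 0 0 / 0 0 0 0 0 0 / 0 0 0 0 0 0 / 0 0 0 0 15 0
t=7: a0@(3,4) a1@(3,4) a2@(3,4) a3@(0,0) a4@(0,0) a5@(0,0) a6@(0,0) a7@(0,0) a8@(0,0) | pheromone: 34 0 0 0 0 0 / 0 0 0 0 0 0 / 0 0 0 0 0 0 / 0 0 0 0 17 0
t=8: a0@(3,4) a1@(3,4) a2@(3,4) a3@(0,0) a4@(0,0) a5@(0,0) a6@(0,0) a7@(0,0) a8@(0,0) | pheromone: 39 0 0 0 0 0 / 0 0 0 0 0 0 / 0 0 0 0 0 0 / 0 0 0 0 19 0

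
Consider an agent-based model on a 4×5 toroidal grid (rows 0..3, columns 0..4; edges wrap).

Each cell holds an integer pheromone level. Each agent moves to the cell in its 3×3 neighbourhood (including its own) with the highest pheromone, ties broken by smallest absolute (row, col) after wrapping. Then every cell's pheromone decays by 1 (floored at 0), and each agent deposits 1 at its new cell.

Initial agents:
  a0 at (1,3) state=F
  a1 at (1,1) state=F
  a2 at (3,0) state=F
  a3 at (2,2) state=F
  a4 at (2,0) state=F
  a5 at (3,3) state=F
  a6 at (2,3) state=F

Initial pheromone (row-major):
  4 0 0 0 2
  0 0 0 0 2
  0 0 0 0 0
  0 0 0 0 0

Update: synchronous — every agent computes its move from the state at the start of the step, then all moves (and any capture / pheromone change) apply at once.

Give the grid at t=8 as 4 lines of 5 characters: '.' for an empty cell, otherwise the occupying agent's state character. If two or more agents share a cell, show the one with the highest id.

t=1: a0@(0,4) a1@(0,0) a2@(0,0) a3@(1,1) a4@(1,4) a5@(0,4) a6@(1,4) | pheromone: 5 0 0 0 3 / 0 1 0 0 3 / 0 0 0 0 0 / 0 0 0 0 0
t=2: a0@(0,0) a1@(0,0) a2@(0,0) a3@(0,0) a4@(0,0) a5@(0,0) a6@(0,0) | pheromone: 11 0 0 0 2 / 0 0 0 0 2 / 0 0 0 0 0 / 0 0 0 0 0
t=3: a0@(0,0) a1@(0,0) a2@(0,0) a3@(0,0) a4@(0,0) a5@(0,0) a6@(0,0) | pheromone: 17 0 0 0 1 / 0 0 0 0 1 / 0 0 0 0 0 / 0 0 0 0 0
t=4: a0@(0,0) a1@(0,0) a2@(0,0) a3@(0,0) a4@(0,0) a5@(0,0) a6@(0,0) | pheromone: 23 0 0 0 0 / 0 0 0 0 0 / 0 0 0 0 0 / 0 0 0 0 0
t=5: a0@(0,0) a1@(0,0) a2@(0,0) a3@(0,0) a4@(0,0) a5@(0,0) a6@(0,0) | pheromone: 29 0 0 0 0 / 0 0 0 0 0 / 0 0 0 0 0 / 0 0 0 0 0
t=6: a0@(0,0) a1@(0,0) a2@(0,0) a3@(0,0) a4@(0,0) a5@(0,0) a6@(0,0) | pheromone: 35 0 0 0 0 / 0 0 0 0 0 / 0 0 0 0 0 / 0 0 0 0 0
t=7: a0@(0,0) a1@(0,0) a2@(0,0) a3@(0,0) a4@(0,0) a5@(0,0) a6@(0,0) | pheromone: 41 0 0 0 0 / 0 0 0 0 0 / 0 0 0 0 0 / 0 0 0 0 0
t=8: a0@(0,0) a1@(0,0) a2@(0,0) a3@(0,0) a4@(0,0) a5@(0,0) a6@(0,0) | pheromone: 47 0 0 0 0 / 0 0 0 0 0 / 0 0 0 0 0 / 0 0 0 0 0

F....
.....
.....
.....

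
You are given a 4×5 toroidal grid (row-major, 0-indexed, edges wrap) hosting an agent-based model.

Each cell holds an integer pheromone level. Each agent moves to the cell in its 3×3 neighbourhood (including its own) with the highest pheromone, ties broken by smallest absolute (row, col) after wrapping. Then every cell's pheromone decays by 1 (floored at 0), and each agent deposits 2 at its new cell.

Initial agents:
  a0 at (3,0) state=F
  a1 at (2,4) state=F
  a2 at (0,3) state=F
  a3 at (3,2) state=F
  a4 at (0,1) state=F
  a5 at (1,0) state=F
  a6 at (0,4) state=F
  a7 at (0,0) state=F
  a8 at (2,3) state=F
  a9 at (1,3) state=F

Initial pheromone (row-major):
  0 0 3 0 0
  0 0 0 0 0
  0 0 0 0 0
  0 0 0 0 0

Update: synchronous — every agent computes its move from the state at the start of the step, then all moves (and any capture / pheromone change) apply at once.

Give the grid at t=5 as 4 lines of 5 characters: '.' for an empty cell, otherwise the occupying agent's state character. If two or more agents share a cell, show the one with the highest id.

t=1: a0@(0,0) a1@(1,0) a2@(0,2) a3@(0,2) a4@(0,2) a5@(0,0) a6@(0,0) a7@(0,0) a8@(1,2) a9@(0,2) | pheromone: 8 0 10 0 0 / 2 0 2 0 0 / 0 0 0 0 0 / 0 0 0 0 0
t=2: a0@(0,0) a1@(0,0) a2@(0,2) a3@(0,2) a4@(0,2) a5@(0,0) a6@(0,0) a7@(0,0) a8@(0,2) a9@(0,2) | pheromone: 17 0 19 0 0 / 1 0 1 0 0 / 0 0 0 0 0 / 0 0 0 0 0
t=3: a0@(0,0) a1@(0,0) a2@(0,2) a3@(0,2) a4@(0,2) a5@(0,0) a6@(0,0) a7@(0,0) a8@(0,2) a9@(0,2) | pheromone: 26 0 28 0 0 / 0 0 0 0 0 / 0 0 0 0 0 / 0 0 0 0 0
t=4: a0@(0,0) a1@(0,0) a2@(0,2) a3@(0,2) a4@(0,2) a5@(0,0) a6@(0,0) a7@(0,0) a8@(0,2) a9@(0,2) | pheromone: 35 0 37 0 0 / 0 0 0 0 0 / 0 0 0 0 0 / 0 0 0 0 0
t=5: a0@(0,0) a1@(0,0) a2@(0,2) a3@(0,2) a4@(0,2) a5@(0,0) a6@(0,0) a7@(0,0) a8@(0,2) a9@(0,2) | pheromone: 44 0 46 0 0 / 0 0 0 0 0 / 0 0 0 0 0 / 0 0 0 0 0

F.F..
.....
.....
.....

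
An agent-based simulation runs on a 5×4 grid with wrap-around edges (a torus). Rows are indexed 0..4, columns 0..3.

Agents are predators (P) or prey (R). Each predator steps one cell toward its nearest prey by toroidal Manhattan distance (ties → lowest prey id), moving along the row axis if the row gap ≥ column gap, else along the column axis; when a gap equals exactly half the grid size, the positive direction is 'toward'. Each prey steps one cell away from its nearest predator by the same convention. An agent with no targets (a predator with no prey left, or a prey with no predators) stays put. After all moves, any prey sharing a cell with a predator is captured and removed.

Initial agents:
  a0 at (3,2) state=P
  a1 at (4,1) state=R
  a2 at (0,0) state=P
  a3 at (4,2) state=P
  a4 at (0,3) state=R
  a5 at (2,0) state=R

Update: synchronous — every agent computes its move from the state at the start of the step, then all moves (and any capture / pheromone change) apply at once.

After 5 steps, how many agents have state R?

3

t=1: a0@(4,2):P a1@(4,0):R a2@(0,3):P a3@(4,1):P a4@(0,2):R a5@(3,0):R
t=2: a0@(0,2):P a1@(4,3):R a2@(0,2):P a3@(4,0):P a4@(1,2):R a5@(2,0):R
t=3: a0@(1,2):P a1@(4,2):R a2@(1,2):P a3@(4,3):P a4@(2,2):R a5@(1,0):R
t=4: a0@(2,2):P a1@(4,1):R a2@(2,2):P a3@(4,2):P a4@(3,2):R a5@(1,3):R
t=5: a0@(3,2):P a1@(4,0):R a2@(3,2):P a3@(4,1):P a4@(4,2):R a5@(0,3):R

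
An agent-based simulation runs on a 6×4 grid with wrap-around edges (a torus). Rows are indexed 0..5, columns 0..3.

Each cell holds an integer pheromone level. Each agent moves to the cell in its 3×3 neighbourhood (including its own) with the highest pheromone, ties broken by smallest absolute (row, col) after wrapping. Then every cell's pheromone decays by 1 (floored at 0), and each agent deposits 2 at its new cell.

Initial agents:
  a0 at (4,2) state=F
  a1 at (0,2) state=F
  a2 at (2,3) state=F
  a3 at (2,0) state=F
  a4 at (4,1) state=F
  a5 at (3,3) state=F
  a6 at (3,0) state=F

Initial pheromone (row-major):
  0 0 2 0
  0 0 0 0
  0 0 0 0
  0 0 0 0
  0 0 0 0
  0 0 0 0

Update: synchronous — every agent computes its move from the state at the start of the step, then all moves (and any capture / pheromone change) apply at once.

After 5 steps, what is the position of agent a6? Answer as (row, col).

(1, 0)

t=1: a0@(3,1) a1@(0,2) a2@(1,0) a3@(1,0) a4@(3,0) a5@(2,0) a6@(2,0) | pheromone: 0 0 3 0 / 4 0 0 0 / 4 0 0 0 / 2 2 0 0 / 0 0 0 0 / 0 0 0 0
t=2: a0@(2,0) a1@(0,2) a2@(1,0) a3@(1,0) a4@(2,0) a5@(1,0) a6@(1,0) | pheromone: 0 0 4 0 / 11 0 0 0 / 7 0 0 0 / 1 1 0 0 / 0 0 0 0 / 0 0 0 0
t=3: a0@(1,0) a1@(0,2) a2@(1,0) a3@(1,0) a4@(1,0) a5@(1,0) a6@(1,0) | pheromone: 0 0 5 0 / 22 0 0 0 / 6 0 0 0 / 0 0 0 0 / 0 0 0 0 / 0 0 0 0
t=4: a0@(1,0) a1@(0,2) a2@(1,0) a3@(1,0) a4@(1,0) a5@(1,0) a6@(1,0) | pheromone: 0 0 6 0 / 33 0 0 0 / 5 0 0 0 / 0 0 0 0 / 0 0 0 0 / 0 0 0 0
t=5: a0@(1,0) a1@(0,2) a2@(1,0) a3@(1,0) a4@(1,0) a5@(1,0) a6@(1,0) | pheromone: 0 0 7 0 / 44 0 0 0 / 4 0 0 0 / 0 0 0 0 / 0 0 0 0 / 0 0 0 0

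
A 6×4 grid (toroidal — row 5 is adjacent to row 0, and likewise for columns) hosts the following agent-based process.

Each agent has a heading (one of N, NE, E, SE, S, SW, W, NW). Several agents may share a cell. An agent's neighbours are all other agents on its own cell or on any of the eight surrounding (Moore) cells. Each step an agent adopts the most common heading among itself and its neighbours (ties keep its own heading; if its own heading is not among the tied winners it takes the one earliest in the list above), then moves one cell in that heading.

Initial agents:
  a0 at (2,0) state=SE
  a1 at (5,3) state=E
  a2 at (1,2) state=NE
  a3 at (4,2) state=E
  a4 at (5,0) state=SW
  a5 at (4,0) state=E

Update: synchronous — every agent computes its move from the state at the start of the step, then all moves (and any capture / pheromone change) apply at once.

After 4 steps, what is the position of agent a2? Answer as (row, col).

t=1: a0@(3,1):SE a1@(5,0):E a2@(0,3):NE a3@(4,3):E a4@(5,1):E a5@(4,1):E
t=2: a0@(4,2):SE a1@(5,1):E a2@(5,0):NE a3@(4,0):E a4@(5,2):E a5@(4,2):E
t=3: a0@(4,3):E a1@(5,2):E a2@(5,1):E a3@(4,1):E a4@(5,3):E a5@(4,3):E
t=4: a0@(4,0):E a1@(5,3):E a2@(5,2):E a3@(4,2):E a4@(5,0):E a5@(4,0):E

(5, 2)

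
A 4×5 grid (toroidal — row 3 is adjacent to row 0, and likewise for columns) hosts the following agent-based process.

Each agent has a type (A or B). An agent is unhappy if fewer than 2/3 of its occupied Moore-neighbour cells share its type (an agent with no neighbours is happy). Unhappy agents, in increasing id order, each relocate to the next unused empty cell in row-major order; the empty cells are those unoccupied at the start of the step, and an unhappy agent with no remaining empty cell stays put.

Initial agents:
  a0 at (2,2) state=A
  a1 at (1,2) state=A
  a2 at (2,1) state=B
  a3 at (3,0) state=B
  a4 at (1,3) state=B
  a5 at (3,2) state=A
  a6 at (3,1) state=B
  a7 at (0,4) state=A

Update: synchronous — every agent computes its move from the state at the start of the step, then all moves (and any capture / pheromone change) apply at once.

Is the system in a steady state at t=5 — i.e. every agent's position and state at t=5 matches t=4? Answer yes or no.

t=1: a0@(0,0):A a1@(0,1):A a2@(0,2):B a3@(3,0):B a4@(0,3):B a5@(1,0):A a6@(1,1):B a7@(1,4):A
t=2: a0@(0,4):A a1@(1,2):A a2@(0,2):B a3@(1,3):B a4@(2,0):B a5@(1,0):A a6@(2,1):B a7@(1,4):A
t=3: a0@(0,4):A a1@(0,0):A a2@(0,1):B a3@(0,3):B a4@(1,1):B a5@(2,2):A a6@(2,3):B a7@(2,4):A
t=4: a0@(0,2):A a1@(1,0):A a2@(1,2):B a3@(1,3):B a4@(1,4):B a5@(2,0):A a6@(2,1):B a7@(3,0):A
t=5: a0@(0,0):A a1@(0,1):A a2@(1,2):B a3@(1,3):B a4@(0,3):B a5@(0,4):A a6@(1,1):B a7@(2,2):A

no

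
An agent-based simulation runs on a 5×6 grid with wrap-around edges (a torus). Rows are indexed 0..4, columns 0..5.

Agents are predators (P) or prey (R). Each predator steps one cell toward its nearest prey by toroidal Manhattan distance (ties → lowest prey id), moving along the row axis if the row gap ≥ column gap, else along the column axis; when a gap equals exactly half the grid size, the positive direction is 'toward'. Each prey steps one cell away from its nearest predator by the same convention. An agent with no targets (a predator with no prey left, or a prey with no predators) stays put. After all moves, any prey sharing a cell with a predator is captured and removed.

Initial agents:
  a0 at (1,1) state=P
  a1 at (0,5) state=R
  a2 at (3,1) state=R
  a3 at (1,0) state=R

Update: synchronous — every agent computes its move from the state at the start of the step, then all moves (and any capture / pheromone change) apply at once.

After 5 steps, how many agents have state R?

3

t=1: a0@(1,0):P a1@(0,4):R a2@(4,1):R a3@(1,5):R
t=2: a0@(1,5):P a1@(0,3):R a2@(3,1):R a3@(1,4):R
t=3: a0@(1,4):P a1@(0,2):R a2@(4,1):R a3@(1,3):R
t=4: a0@(1,3):P a1@(0,1):R a2@(4,0):R a3@(1,2):R
t=5: a0@(1,2):P a1@(0,0):R a2@(4,5):R a3@(1,1):R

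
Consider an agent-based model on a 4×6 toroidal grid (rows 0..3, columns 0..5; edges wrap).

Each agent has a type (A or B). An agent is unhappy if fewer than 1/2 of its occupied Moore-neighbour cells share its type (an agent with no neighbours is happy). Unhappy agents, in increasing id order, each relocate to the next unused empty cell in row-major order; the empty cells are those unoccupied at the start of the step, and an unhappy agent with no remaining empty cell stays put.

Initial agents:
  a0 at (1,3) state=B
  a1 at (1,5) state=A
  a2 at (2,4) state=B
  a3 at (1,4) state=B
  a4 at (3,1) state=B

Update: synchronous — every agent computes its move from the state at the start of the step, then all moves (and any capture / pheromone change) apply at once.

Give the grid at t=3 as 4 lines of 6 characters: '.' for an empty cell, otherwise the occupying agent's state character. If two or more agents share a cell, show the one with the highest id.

A.B...
...BB.
....B.
......

t=1: a0@(1,3):B a1@(0,0):A a2@(2,4):B a3@(1,4):B a4@(3,1):B
t=2: a0@(1,3):B a1@(0,1):A a2@(2,4):B a3@(1,4):B a4@(0,2):B
t=3: a0@(1,3):B a1@(0,0):A a2@(2,4):B a3@(1,4):B a4@(0,2):B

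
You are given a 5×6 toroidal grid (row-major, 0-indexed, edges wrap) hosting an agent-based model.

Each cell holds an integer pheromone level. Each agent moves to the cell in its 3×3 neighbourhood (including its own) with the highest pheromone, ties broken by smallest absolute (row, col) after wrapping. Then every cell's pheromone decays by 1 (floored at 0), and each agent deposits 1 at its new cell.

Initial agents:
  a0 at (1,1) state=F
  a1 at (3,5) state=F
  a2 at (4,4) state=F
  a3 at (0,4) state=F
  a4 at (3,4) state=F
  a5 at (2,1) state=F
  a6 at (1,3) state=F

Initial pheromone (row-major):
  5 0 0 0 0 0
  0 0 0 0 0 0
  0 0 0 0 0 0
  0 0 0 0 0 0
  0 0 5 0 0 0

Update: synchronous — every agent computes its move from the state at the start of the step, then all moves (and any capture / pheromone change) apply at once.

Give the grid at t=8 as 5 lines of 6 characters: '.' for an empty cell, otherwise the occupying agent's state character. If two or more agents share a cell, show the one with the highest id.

F.....
......
...F..
......
..F...

t=1: a0@(0,0) a1@(2,0) a2@(0,3) a3@(0,3) a4@(2,3) a5@(1,0) a6@(0,2) | pheromone: 5 0 1 2 0 0 / 1 0 0 0 0 0 / 1 0 0 1 0 0 / 0 0 0 0 0 0 / 0 0 4 0 0 0
t=2: a0@(0,0) a1@(1,0) a2@(4,2) a3@(4,2) a4@(2,3) a5@(0,0) a6@(4,2) | pheromone: 6 0 0 1 0 0 / 1 0 0 0 0 0 / 0 0 0 1 0 0 / 0 0 0 0 0 0 / 0 0 6 0 0 0
t=3: a0@(0,0) a1@(0,0) a2@(4,2) a3@(4,2) a4@(2,3) a5@(0,0) a6@(4,2) | pheromone: 8 0 0 0 0 0 / 0 0 0 0 0 0 / 0 0 0 1 0 0 / 0 0 0 0 0 0 / 0 0 8 0 0 0
t=4: a0@(0,0) a1@(0,0) a2@(4,2) a3@(4,2) a4@(2,3) a5@(0,0) a6@(4,2) | pheromone: 10 0 0 0 0 0 / 0 0 0 0 0 0 / 0 0 0 1 0 0 / 0 0 0 0 0 0 / 0 0 10 0 0 0
t=5: a0@(0,0) a1@(0,0) a2@(4,2) a3@(4,2) a4@(2,3) a5@(0,0) a6@(4,2) | pheromone: 12 0 0 0 0 0 / 0 0 0 0 0 0 / 0 0 0 1 0 0 / 0 0 0 0 0 0 / 0 0 12 0 0 0
t=6: a0@(0,0) a1@(0,0) a2@(4,2) a3@(4,2) a4@(2,3) a5@(0,0) a6@(4,2) | pheromone: 14 0 0 0 0 0 / 0 0 0 0 0 0 / 0 0 0 1 0 0 / 0 0 0 0 0 0 / 0 0 14 0 0 0
t=7: a0@(0,0) a1@(0,0) a2@(4,2) a3@(4,2) a4@(2,3) a5@(0,0) a6@(4,2) | pheromone: 16 0 0 0 0 0 / 0 0 0 0 0 0 / 0 0 0 1 0 0 / 0 0 0 0 0 0 / 0 0 16 0 0 0
t=8: a0@(0,0) a1@(0,0) a2@(4,2) a3@(4,2) a4@(2,3) a5@(0,0) a6@(4,2) | pheromone: 18 0 0 0 0 0 / 0 0 0 0 0 0 / 0 0 0 1 0 0 / 0 0 0 0 0 0 / 0 0 18 0 0 0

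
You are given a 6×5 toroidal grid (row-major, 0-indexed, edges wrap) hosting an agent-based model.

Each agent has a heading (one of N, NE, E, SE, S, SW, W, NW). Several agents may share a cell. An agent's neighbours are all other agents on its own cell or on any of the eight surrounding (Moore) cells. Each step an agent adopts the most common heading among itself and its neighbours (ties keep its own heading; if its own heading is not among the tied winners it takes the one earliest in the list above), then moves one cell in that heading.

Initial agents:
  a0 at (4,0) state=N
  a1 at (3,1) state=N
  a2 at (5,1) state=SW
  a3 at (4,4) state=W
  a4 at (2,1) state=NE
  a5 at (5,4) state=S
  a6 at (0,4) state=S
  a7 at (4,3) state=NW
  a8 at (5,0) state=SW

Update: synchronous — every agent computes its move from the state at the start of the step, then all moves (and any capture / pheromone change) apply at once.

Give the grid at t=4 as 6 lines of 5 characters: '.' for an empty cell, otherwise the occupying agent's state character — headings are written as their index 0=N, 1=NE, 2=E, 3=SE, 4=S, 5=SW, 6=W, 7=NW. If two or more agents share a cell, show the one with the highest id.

t=1: a0@(3,0):N a1@(2,1):N a2@(0,0):SW a3@(4,3):W a4@(1,2):NE a5@(0,4):S a6@(1,4):S a7@(3,2):NW a8@(0,4):SW
t=2: a0@(2,0):N a1@(1,1):N a2@(1,4):SW a3@(4,2):W a4@(0,3):NE a5@(1,4):S a6@(2,4):S a7@(2,1):NW a8@(1,3):SW
t=3: a0@(1,0):N a1@(0,1):N a2@(2,3):SW a3@(4,1):W a4@(1,2):SW a5@(2,4):S a6@(3,4):S a7@(1,1):N a8@(2,2):SW
t=4: a0@(0,0):N a1@(5,1):N a2@(3,2):SW a3@(4,0):W a4@(2,1):SW a5@(3,4):S a6@(4,4):S a7@(0,1):N a8@(3,1):SW

00...
.....
.5...
.55.4
6...4
.0...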